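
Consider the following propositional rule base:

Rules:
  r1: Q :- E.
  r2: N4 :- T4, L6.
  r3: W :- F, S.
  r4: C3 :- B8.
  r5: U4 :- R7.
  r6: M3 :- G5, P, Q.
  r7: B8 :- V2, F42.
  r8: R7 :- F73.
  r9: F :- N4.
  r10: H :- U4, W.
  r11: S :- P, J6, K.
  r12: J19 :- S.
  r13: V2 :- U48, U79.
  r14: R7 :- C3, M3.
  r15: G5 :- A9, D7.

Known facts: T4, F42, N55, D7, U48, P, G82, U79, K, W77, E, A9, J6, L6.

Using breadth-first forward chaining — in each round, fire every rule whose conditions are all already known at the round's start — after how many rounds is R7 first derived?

Round 1: r1 [Q :- E.]; r2 [N4 :- T4, L6.]; r11 [S :- P, J6, K.]; r13 [V2 :- U48, U79.]; r15 [G5 :- A9, D7.]. New: Q, N4, S, V2, G5.
Round 2: r6 [M3 :- G5, P, Q.]; r7 [B8 :- V2, F42.]; r9 [F :- N4.]; r12 [J19 :- S.]. New: M3, B8, F, J19.
Round 3: r3 [W :- F, S.]; r4 [C3 :- B8.]. New: W, C3.
Round 4: r14 [R7 :- C3, M3.]. New: R7.
R7 first appears in round 4.

4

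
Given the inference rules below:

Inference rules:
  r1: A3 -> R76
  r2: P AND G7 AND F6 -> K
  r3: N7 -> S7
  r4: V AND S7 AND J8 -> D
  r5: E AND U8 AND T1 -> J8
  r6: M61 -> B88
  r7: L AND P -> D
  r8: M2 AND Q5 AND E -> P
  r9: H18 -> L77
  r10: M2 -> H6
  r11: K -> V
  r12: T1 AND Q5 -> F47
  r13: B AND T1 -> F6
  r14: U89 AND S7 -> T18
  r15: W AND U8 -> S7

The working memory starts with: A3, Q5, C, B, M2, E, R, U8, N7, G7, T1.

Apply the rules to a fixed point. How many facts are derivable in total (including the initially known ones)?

[1] r1 [A3 -> R76]; r3 [N7 -> S7]; r5 [E AND U8 AND T1 -> J8]; r8 [M2 AND Q5 AND E -> P]; r10 [M2 -> H6]; r12 [T1 AND Q5 -> F47]; r13 [B AND T1 -> F6]. ⇒ new: R76, S7, J8, P, H6, F47, F6.
[2] r2 [P AND G7 AND F6 -> K]. ⇒ new: K.
[3] r11 [K -> V]. ⇒ new: V.
[4] r4 [V AND S7 AND J8 -> D]. ⇒ new: D.
Closure: {A3, B, C, D, E, F47, F6, G7, H6, J8, K, M2, N7, P, Q5, R, R76, S7, T1, U8, V} — 21 facts.

21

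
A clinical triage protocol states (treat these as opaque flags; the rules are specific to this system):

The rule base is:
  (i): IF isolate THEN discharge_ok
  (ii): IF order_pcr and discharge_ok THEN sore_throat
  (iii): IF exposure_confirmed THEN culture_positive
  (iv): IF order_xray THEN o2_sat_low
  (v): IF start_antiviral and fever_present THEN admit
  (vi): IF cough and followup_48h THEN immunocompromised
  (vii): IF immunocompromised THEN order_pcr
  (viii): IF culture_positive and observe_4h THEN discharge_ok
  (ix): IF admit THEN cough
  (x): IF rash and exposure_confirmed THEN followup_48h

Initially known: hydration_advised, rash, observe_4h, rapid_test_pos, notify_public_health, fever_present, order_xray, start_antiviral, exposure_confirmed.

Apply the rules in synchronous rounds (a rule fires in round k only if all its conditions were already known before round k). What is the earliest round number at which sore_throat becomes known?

Round 1 — (iii), (iv), (v), (x), derive culture_positive, o2_sat_low, admit, followup_48h.
Round 2 — (viii), (ix), derive discharge_ok, cough.
Round 3 — (vi), derive immunocompromised.
Round 4 — (vii), derive order_pcr.
Round 5 — (ii), derive sore_throat.
sore_throat first appears in round 5.

5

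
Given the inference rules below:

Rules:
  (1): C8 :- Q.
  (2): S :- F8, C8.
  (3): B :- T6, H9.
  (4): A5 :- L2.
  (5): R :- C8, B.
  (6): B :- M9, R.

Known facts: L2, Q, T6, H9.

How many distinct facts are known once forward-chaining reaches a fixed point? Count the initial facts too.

8

Round 1 fires (1), (3), (4), giving C8, B, A5.
Round 2 fires (5), giving R.
Closure: {A5, B, C8, H9, L2, Q, R, T6} — 8 facts.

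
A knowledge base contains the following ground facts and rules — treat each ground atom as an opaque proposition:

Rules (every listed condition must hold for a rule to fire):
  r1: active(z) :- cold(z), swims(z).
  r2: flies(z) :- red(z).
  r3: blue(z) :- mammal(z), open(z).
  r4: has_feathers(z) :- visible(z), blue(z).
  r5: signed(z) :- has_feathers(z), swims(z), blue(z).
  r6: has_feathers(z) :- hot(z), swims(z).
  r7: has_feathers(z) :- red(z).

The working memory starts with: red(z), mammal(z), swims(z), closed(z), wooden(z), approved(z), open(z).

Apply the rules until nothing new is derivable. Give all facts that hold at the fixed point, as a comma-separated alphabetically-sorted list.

Round 1 fires r2, r3, r7, giving flies(z), blue(z), has_feathers(z).
Round 2 fires r5, giving signed(z).

approved(z), blue(z), closed(z), flies(z), has_feathers(z), mammal(z), open(z), red(z), signed(z), swims(z), wooden(z)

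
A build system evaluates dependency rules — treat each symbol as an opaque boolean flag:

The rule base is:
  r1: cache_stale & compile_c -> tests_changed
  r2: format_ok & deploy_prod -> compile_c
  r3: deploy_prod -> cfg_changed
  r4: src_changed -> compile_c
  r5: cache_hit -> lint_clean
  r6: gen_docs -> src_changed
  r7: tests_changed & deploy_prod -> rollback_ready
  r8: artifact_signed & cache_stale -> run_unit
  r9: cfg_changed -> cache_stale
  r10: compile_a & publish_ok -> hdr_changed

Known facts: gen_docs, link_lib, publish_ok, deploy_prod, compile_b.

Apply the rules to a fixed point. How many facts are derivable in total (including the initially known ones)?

Round 1: r3 [deploy_prod -> cfg_changed]; r6 [gen_docs -> src_changed]. Adds cfg_changed, src_changed.
Round 2: r4 [src_changed -> compile_c]; r9 [cfg_changed -> cache_stale]. Adds compile_c, cache_stale.
Round 3: r1 [cache_stale & compile_c -> tests_changed]. Adds tests_changed.
Round 4: r7 [tests_changed & deploy_prod -> rollback_ready]. Adds rollback_ready.
Closure: {cache_stale, cfg_changed, compile_b, compile_c, deploy_prod, gen_docs, link_lib, publish_ok, rollback_ready, src_changed, tests_changed} — 11 facts.

11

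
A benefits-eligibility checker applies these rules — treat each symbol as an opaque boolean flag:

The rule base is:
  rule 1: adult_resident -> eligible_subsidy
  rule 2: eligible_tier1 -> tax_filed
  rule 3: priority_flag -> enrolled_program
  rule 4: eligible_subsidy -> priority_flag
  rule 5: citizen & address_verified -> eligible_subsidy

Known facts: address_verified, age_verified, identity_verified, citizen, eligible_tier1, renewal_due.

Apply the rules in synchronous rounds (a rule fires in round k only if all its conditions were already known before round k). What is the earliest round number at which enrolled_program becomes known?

Round 1 fires rule 2, rule 5, giving tax_filed, eligible_subsidy.
Round 2 fires rule 4, giving priority_flag.
Round 3 fires rule 3, giving enrolled_program.
enrolled_program first appears in round 3.

3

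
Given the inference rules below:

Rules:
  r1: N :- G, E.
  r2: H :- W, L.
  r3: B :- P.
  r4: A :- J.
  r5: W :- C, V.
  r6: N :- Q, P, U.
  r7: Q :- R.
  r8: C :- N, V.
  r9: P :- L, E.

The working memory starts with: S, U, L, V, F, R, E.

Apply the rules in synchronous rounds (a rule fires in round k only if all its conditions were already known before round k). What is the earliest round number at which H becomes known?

Round 1: r7 [Q :- R.]; r9 [P :- L, E.]. New: Q, P.
Round 2: r3 [B :- P.]; r6 [N :- Q, P, U.]. New: B, N.
Round 3: r8 [C :- N, V.]. New: C.
Round 4: r5 [W :- C, V.]. New: W.
Round 5: r2 [H :- W, L.]. New: H.
H first appears in round 5.

5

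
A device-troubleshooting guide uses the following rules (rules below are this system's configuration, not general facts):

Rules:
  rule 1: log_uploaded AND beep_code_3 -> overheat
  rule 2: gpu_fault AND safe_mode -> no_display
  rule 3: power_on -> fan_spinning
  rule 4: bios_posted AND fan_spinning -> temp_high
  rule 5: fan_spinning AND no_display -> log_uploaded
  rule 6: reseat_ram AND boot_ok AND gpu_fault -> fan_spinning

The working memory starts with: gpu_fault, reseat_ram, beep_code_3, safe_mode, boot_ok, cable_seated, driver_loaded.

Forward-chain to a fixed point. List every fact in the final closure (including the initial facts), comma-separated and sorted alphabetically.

beep_code_3, boot_ok, cable_seated, driver_loaded, fan_spinning, gpu_fault, log_uploaded, no_display, overheat, reseat_ram, safe_mode

Round 1: rule 2 [gpu_fault AND safe_mode -> no_display]; rule 6 [reseat_ram AND boot_ok AND gpu_fault -> fan_spinning]. New: no_display, fan_spinning.
Round 2: rule 5 [fan_spinning AND no_display -> log_uploaded]. New: log_uploaded.
Round 3: rule 1 [log_uploaded AND beep_code_3 -> overheat]. New: overheat.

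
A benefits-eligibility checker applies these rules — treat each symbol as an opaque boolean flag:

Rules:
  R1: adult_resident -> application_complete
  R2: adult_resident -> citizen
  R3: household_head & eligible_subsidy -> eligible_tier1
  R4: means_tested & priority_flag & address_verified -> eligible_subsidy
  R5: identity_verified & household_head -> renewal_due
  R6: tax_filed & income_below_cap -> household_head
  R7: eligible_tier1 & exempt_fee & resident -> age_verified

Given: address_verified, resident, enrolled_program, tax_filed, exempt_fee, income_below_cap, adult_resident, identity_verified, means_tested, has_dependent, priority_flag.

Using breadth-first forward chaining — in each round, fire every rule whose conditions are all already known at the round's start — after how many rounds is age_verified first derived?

3

[1] R1 [adult_resident -> application_complete]; R2 [adult_resident -> citizen]; R4 [means_tested & priority_flag & address_verified -> eligible_subsidy]; R6 [tax_filed & income_below_cap -> household_head]. ⇒ new: application_complete, citizen, eligible_subsidy, household_head.
[2] R3 [household_head & eligible_subsidy -> eligible_tier1]; R5 [identity_verified & household_head -> renewal_due]. ⇒ new: eligible_tier1, renewal_due.
[3] R7 [eligible_tier1 & exempt_fee & resident -> age_verified]. ⇒ new: age_verified.
age_verified first appears in round 3.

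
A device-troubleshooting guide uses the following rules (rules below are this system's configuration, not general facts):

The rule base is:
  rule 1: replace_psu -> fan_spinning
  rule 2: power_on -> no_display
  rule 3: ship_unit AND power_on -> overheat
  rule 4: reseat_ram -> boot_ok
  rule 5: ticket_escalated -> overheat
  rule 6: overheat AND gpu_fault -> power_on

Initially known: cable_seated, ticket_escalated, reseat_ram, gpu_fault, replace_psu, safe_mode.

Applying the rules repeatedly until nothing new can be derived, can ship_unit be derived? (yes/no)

no

[1] rule 1 [replace_psu -> fan_spinning]; rule 4 [reseat_ram -> boot_ok]; rule 5 [ticket_escalated -> overheat]. ⇒ new: fan_spinning, boot_ok, overheat.
[2] rule 6 [overheat AND gpu_fault -> power_on]. ⇒ new: power_on.
[3] rule 2 [power_on -> no_display]. ⇒ new: no_display.
Fixed point reached. No rule has ship_unit as a consequent, and it is not given.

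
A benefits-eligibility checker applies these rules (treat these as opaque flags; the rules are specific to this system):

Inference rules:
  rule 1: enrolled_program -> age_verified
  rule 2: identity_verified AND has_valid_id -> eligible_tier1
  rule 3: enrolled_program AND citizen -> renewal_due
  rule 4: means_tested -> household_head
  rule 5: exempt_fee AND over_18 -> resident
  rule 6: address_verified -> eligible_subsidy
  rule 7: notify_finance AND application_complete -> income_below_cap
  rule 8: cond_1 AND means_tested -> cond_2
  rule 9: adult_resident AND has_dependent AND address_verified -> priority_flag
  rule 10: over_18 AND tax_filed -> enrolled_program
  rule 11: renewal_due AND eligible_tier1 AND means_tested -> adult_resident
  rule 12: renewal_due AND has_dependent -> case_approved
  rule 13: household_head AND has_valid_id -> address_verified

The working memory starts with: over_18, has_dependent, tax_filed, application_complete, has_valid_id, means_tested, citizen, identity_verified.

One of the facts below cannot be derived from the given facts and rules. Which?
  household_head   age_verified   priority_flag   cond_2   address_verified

[1] rule 2 [identity_verified AND has_valid_id -> eligible_tier1]; rule 4 [means_tested -> household_head]; rule 10 [over_18 AND tax_filed -> enrolled_program]. ⇒ new: eligible_tier1, household_head, enrolled_program.
[2] rule 1 [enrolled_program -> age_verified]; rule 3 [enrolled_program AND citizen -> renewal_due]; rule 13 [household_head AND has_valid_id -> address_verified]. ⇒ new: age_verified, renewal_due, address_verified.
[3] rule 6 [address_verified -> eligible_subsidy]; rule 11 [renewal_due AND eligible_tier1 AND means_tested -> adult_resident]; rule 12 [renewal_due AND has_dependent -> case_approved]. ⇒ new: eligible_subsidy, adult_resident, case_approved.
[4] rule 9 [adult_resident AND has_dependent AND address_verified -> priority_flag]. ⇒ new: priority_flag.
Derived: priority_flag (round 4), age_verified (round 2), household_head (round 1), address_verified (round 2). cond_2 never appears in any round.

cond_2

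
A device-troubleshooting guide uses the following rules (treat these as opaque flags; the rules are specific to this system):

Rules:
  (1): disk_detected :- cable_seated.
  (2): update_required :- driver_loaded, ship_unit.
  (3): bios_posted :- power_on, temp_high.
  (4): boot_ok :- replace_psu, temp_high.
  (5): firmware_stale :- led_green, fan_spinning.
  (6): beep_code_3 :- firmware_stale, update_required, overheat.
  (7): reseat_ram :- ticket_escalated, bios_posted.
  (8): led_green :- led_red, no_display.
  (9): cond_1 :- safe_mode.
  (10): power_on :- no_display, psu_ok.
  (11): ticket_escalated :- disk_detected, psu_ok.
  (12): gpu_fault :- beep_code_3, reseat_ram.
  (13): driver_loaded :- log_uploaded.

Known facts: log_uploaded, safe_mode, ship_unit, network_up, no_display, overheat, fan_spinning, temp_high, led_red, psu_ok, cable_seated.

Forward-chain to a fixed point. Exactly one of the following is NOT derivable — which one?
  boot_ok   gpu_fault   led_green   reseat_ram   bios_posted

Round 1: (1) [disk_detected :- cable_seated.]; (8) [led_green :- led_red, no_display.]; (9) [cond_1 :- safe_mode.]; (10) [power_on :- no_display, psu_ok.]; (13) [driver_loaded :- log_uploaded.]. Adds disk_detected, led_green, cond_1, power_on, driver_loaded.
Round 2: (2) [update_required :- driver_loaded, ship_unit.]; (3) [bios_posted :- power_on, temp_high.]; (5) [firmware_stale :- led_green, fan_spinning.]; (11) [ticket_escalated :- disk_detected, psu_ok.]. Adds update_required, bios_posted, firmware_stale, ticket_escalated.
Round 3: (6) [beep_code_3 :- firmware_stale, update_required, overheat.]; (7) [reseat_ram :- ticket_escalated, bios_posted.]. Adds beep_code_3, reseat_ram.
Round 4: (12) [gpu_fault :- beep_code_3, reseat_ram.]. Adds gpu_fault.
Derived: bios_posted (round 2), reseat_ram (round 3), gpu_fault (round 4), led_green (round 1). boot_ok never appears in any round.

boot_ok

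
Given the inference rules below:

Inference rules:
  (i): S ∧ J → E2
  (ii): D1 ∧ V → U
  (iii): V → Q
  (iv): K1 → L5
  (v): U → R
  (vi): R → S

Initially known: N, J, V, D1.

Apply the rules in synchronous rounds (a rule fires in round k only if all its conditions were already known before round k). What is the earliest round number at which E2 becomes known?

Round 1: (ii) [D1 ∧ V → U]; (iii) [V → Q]. New: U, Q.
Round 2: (v) [U → R]. New: R.
Round 3: (vi) [R → S]. New: S.
Round 4: (i) [S ∧ J → E2]. New: E2.
E2 first appears in round 4.

4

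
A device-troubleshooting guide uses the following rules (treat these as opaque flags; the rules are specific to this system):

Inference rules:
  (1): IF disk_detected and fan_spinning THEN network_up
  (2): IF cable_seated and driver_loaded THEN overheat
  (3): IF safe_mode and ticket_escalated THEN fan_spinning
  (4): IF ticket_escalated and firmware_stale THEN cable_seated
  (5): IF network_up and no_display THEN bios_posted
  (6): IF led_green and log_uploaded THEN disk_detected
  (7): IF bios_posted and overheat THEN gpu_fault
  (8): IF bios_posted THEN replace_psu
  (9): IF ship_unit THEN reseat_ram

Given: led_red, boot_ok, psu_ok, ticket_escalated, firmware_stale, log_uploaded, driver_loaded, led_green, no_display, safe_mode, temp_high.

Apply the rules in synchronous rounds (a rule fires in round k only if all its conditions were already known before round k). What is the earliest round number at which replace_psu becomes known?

4

Round 1: (3) [IF safe_mode and ticket_escalated THEN fan_spinning]; (4) [IF ticket_escalated and firmware_stale THEN cable_seated]; (6) [IF led_green and log_uploaded THEN disk_detected]. New: fan_spinning, cable_seated, disk_detected.
Round 2: (1) [IF disk_detected and fan_spinning THEN network_up]; (2) [IF cable_seated and driver_loaded THEN overheat]. New: network_up, overheat.
Round 3: (5) [IF network_up and no_display THEN bios_posted]. New: bios_posted.
Round 4: (7) [IF bios_posted and overheat THEN gpu_fault]; (8) [IF bios_posted THEN replace_psu]. New: gpu_fault, replace_psu.
replace_psu first appears in round 4.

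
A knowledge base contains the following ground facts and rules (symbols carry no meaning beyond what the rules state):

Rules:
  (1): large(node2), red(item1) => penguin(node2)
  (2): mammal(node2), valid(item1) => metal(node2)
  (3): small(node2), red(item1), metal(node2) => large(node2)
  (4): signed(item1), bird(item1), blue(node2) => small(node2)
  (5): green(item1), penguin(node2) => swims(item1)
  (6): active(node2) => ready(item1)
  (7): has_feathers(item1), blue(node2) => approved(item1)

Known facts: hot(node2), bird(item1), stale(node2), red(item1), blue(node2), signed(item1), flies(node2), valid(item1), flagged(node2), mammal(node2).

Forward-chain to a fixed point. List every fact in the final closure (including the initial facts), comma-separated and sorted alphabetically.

[1] (2) [mammal(node2), valid(item1) => metal(node2)]; (4) [signed(item1), bird(item1), blue(node2) => small(node2)]. ⇒ new: metal(node2), small(node2).
[2] (3) [small(node2), red(item1), metal(node2) => large(node2)]. ⇒ new: large(node2).
[3] (1) [large(node2), red(item1) => penguin(node2)]. ⇒ new: penguin(node2).

bird(item1), blue(node2), flagged(node2), flies(node2), hot(node2), large(node2), mammal(node2), metal(node2), penguin(node2), red(item1), signed(item1), small(node2), stale(node2), valid(item1)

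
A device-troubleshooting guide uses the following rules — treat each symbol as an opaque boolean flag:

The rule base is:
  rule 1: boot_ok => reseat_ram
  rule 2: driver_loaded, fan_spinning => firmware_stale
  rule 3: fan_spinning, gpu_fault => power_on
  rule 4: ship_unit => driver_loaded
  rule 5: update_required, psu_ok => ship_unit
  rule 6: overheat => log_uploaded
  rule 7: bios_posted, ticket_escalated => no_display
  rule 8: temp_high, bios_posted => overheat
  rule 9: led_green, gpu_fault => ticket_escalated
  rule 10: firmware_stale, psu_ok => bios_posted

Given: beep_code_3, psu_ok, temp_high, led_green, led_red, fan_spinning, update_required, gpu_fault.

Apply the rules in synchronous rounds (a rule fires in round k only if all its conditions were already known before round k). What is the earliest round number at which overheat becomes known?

Round 1 — rule 3, rule 5, rule 9, derive power_on, ship_unit, ticket_escalated.
Round 2 — rule 4, derive driver_loaded.
Round 3 — rule 2, derive firmware_stale.
Round 4 — rule 10, derive bios_posted.
Round 5 — rule 7, rule 8, derive no_display, overheat.
overheat first appears in round 5.

5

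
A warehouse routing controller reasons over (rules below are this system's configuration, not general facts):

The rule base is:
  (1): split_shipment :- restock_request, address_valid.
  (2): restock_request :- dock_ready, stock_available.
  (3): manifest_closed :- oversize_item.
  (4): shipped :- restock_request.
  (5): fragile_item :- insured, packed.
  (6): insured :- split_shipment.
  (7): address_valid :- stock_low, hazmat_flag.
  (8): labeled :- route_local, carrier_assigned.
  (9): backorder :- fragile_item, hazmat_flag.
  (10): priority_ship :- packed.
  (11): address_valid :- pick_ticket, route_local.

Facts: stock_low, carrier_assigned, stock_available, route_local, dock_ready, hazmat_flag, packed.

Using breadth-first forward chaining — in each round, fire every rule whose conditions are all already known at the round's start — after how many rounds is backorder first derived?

5

Round 1: (2) [restock_request :- dock_ready, stock_available.]; (7) [address_valid :- stock_low, hazmat_flag.]; (8) [labeled :- route_local, carrier_assigned.]; (10) [priority_ship :- packed.]. Adds restock_request, address_valid, labeled, priority_ship.
Round 2: (1) [split_shipment :- restock_request, address_valid.]; (4) [shipped :- restock_request.]. Adds split_shipment, shipped.
Round 3: (6) [insured :- split_shipment.]. Adds insured.
Round 4: (5) [fragile_item :- insured, packed.]. Adds fragile_item.
Round 5: (9) [backorder :- fragile_item, hazmat_flag.]. Adds backorder.
backorder first appears in round 5.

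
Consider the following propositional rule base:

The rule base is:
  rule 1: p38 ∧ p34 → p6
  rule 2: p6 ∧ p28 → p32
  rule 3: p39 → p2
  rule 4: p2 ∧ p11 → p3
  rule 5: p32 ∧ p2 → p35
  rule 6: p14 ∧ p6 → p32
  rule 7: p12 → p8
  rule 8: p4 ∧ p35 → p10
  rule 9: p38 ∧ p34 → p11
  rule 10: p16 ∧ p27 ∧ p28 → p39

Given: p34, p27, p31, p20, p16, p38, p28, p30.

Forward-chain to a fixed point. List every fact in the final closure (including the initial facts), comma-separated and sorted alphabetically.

Round 1: rule 1 [p38 ∧ p34 → p6]; rule 9 [p38 ∧ p34 → p11]; rule 10 [p16 ∧ p27 ∧ p28 → p39]. New: p6, p11, p39.
Round 2: rule 2 [p6 ∧ p28 → p32]; rule 3 [p39 → p2]. New: p32, p2.
Round 3: rule 4 [p2 ∧ p11 → p3]; rule 5 [p32 ∧ p2 → p35]. New: p3, p35.

p11, p16, p2, p20, p27, p28, p3, p30, p31, p32, p34, p35, p38, p39, p6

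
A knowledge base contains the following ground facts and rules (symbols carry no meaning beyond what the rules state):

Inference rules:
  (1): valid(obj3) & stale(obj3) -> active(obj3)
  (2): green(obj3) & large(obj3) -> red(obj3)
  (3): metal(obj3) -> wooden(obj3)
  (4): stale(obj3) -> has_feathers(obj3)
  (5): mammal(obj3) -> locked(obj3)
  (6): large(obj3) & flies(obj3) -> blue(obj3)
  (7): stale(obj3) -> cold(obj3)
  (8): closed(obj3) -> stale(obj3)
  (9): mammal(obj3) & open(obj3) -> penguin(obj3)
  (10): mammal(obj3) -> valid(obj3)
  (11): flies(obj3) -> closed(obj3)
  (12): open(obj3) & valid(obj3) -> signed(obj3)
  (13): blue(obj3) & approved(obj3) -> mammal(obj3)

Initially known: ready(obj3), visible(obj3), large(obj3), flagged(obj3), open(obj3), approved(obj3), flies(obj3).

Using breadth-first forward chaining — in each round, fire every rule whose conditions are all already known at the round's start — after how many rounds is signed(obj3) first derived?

Round 1: (6) [large(obj3) & flies(obj3) -> blue(obj3)]; (11) [flies(obj3) -> closed(obj3)]. Adds blue(obj3), closed(obj3).
Round 2: (8) [closed(obj3) -> stale(obj3)]; (13) [blue(obj3) & approved(obj3) -> mammal(obj3)]. Adds stale(obj3), mammal(obj3).
Round 3: (4) [stale(obj3) -> has_feathers(obj3)]; (5) [mammal(obj3) -> locked(obj3)]; (7) [stale(obj3) -> cold(obj3)]; (9) [mammal(obj3) & open(obj3) -> penguin(obj3)]; (10) [mammal(obj3) -> valid(obj3)]. Adds has_feathers(obj3), locked(obj3), cold(obj3), penguin(obj3), valid(obj3).
Round 4: (1) [valid(obj3) & stale(obj3) -> active(obj3)]; (12) [open(obj3) & valid(obj3) -> signed(obj3)]. Adds active(obj3), signed(obj3).
signed(obj3) first appears in round 4.

4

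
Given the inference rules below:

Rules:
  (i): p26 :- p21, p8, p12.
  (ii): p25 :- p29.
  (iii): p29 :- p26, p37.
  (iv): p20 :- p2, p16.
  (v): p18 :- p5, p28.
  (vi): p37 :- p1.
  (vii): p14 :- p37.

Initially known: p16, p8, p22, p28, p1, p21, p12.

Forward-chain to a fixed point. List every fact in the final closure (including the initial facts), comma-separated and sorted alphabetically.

Round 1: (i) [p26 :- p21, p8, p12.]; (vi) [p37 :- p1.]. Adds p26, p37.
Round 2: (iii) [p29 :- p26, p37.]; (vii) [p14 :- p37.]. Adds p29, p14.
Round 3: (ii) [p25 :- p29.]. Adds p25.

p1, p12, p14, p16, p21, p22, p25, p26, p28, p29, p37, p8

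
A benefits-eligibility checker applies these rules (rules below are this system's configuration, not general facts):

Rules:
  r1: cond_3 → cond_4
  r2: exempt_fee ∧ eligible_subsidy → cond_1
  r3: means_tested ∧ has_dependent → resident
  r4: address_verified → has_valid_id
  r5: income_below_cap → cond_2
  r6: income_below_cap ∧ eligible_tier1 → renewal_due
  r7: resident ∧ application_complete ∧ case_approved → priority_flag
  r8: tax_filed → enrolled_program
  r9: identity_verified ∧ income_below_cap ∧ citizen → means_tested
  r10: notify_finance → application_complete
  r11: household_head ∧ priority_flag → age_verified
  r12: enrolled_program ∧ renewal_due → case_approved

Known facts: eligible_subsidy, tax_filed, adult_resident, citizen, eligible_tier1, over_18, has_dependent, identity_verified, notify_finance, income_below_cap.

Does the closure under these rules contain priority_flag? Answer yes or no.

yes

[1] r5 [income_below_cap → cond_2]; r6 [income_below_cap ∧ eligible_tier1 → renewal_due]; r8 [tax_filed → enrolled_program]; r9 [identity_verified ∧ income_below_cap ∧ citizen → means_tested]; r10 [notify_finance → application_complete]. ⇒ new: cond_2, renewal_due, enrolled_program, means_tested, application_complete.
[2] r3 [means_tested ∧ has_dependent → resident]; r12 [enrolled_program ∧ renewal_due → case_approved]. ⇒ new: resident, case_approved.
[3] r7 [resident ∧ application_complete ∧ case_approved → priority_flag]. ⇒ new: priority_flag.
priority_flag appears in round 3, so it is derivable.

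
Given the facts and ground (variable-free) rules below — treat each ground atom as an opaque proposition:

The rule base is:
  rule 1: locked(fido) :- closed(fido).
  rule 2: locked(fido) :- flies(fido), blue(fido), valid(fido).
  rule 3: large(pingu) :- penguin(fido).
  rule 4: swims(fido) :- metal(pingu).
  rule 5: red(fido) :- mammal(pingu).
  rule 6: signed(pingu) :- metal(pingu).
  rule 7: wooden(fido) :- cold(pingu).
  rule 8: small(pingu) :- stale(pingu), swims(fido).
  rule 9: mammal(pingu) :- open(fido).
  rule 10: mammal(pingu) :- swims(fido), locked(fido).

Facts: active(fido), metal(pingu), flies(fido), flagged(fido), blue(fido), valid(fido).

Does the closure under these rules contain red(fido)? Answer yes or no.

yes

Round 1 — rule 2, rule 4, rule 6, derive locked(fido), swims(fido), signed(pingu).
Round 2 — rule 10, derive mammal(pingu).
Round 3 — rule 5, derive red(fido).
red(fido) appears in round 3, so it is derivable.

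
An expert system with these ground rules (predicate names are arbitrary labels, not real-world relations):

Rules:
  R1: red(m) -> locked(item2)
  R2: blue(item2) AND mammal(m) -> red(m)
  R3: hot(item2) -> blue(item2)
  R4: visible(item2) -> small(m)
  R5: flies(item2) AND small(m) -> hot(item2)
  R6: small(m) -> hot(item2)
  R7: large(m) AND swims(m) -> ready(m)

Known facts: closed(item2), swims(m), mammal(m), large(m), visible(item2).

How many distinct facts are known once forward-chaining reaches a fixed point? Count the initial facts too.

Round 1: R4 [visible(item2) -> small(m)]; R7 [large(m) AND swims(m) -> ready(m)]. Adds small(m), ready(m).
Round 2: R6 [small(m) -> hot(item2)]. Adds hot(item2).
Round 3: R3 [hot(item2) -> blue(item2)]. Adds blue(item2).
Round 4: R2 [blue(item2) AND mammal(m) -> red(m)]. Adds red(m).
Round 5: R1 [red(m) -> locked(item2)]. Adds locked(item2).
Closure: {blue(item2), closed(item2), hot(item2), large(m), locked(item2), mammal(m), ready(m), red(m), small(m), swims(m), visible(item2)} — 11 facts.

11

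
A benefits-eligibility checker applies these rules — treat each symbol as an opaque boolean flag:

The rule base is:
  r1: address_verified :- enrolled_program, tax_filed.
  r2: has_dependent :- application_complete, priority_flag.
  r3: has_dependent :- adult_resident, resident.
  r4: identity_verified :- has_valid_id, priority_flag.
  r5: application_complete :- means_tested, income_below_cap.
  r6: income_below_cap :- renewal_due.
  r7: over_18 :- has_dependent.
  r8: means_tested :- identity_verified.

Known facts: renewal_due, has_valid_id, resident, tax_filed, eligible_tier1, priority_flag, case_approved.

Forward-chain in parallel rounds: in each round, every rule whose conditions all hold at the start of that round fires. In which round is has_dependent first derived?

Round 1 fires r4, r6, giving identity_verified, income_below_cap.
Round 2 fires r8, giving means_tested.
Round 3 fires r5, giving application_complete.
Round 4 fires r2, giving has_dependent.
has_dependent first appears in round 4.

4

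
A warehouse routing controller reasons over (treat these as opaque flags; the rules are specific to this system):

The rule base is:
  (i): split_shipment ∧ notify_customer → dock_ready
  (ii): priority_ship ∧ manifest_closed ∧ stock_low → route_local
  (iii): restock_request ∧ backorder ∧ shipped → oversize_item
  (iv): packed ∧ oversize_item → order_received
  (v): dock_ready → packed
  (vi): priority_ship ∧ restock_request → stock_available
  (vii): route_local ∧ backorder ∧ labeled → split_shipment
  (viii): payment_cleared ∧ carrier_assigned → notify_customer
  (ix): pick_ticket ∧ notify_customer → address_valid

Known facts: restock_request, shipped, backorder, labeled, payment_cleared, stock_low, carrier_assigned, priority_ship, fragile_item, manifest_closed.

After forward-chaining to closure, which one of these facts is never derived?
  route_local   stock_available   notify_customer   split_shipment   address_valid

Round 1 fires (ii), (iii), (vi), (viii), giving route_local, oversize_item, stock_available, notify_customer.
Round 2 fires (vii), giving split_shipment.
Round 3 fires (i), giving dock_ready.
Round 4 fires (v), giving packed.
Round 5 fires (iv), giving order_received.
Derived: route_local (round 1), notify_customer (round 1), split_shipment (round 2), stock_available (round 1). address_valid never appears in any round.

address_valid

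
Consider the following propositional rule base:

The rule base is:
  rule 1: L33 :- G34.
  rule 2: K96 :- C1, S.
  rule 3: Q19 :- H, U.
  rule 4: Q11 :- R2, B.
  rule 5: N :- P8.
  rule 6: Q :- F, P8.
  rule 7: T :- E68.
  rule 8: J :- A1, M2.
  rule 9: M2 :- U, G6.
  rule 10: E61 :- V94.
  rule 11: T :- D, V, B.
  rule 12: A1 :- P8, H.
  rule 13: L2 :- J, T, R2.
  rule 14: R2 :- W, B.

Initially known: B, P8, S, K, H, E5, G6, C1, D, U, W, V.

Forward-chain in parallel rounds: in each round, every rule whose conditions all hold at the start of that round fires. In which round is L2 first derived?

Round 1: rule 2 [K96 :- C1, S.]; rule 3 [Q19 :- H, U.]; rule 5 [N :- P8.]; rule 9 [M2 :- U, G6.]; rule 11 [T :- D, V, B.]; rule 12 [A1 :- P8, H.]; rule 14 [R2 :- W, B.]. New: K96, Q19, N, M2, T, A1, R2.
Round 2: rule 4 [Q11 :- R2, B.]; rule 8 [J :- A1, M2.]. New: Q11, J.
Round 3: rule 13 [L2 :- J, T, R2.]. New: L2.
L2 first appears in round 3.

3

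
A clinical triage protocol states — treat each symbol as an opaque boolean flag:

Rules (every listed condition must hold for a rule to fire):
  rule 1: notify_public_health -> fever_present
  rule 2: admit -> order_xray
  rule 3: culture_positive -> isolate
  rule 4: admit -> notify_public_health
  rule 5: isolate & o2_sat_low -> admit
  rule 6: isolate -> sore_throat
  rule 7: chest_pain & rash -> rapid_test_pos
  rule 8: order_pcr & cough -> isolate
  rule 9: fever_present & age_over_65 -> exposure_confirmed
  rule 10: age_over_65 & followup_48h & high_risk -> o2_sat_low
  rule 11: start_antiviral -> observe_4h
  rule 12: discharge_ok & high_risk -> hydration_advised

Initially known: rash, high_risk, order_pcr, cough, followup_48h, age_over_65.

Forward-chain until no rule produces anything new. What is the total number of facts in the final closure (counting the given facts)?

14

[1] rule 8 [order_pcr & cough -> isolate]; rule 10 [age_over_65 & followup_48h & high_risk -> o2_sat_low]. ⇒ new: isolate, o2_sat_low.
[2] rule 5 [isolate & o2_sat_low -> admit]; rule 6 [isolate -> sore_throat]. ⇒ new: admit, sore_throat.
[3] rule 2 [admit -> order_xray]; rule 4 [admit -> notify_public_health]. ⇒ new: order_xray, notify_public_health.
[4] rule 1 [notify_public_health -> fever_present]. ⇒ new: fever_present.
[5] rule 9 [fever_present & age_over_65 -> exposure_confirmed]. ⇒ new: exposure_confirmed.
Closure: {admit, age_over_65, cough, exposure_confirmed, fever_present, followup_48h, high_risk, isolate, notify_public_health, o2_sat_low, order_pcr, order_xray, rash, sore_throat} — 14 facts.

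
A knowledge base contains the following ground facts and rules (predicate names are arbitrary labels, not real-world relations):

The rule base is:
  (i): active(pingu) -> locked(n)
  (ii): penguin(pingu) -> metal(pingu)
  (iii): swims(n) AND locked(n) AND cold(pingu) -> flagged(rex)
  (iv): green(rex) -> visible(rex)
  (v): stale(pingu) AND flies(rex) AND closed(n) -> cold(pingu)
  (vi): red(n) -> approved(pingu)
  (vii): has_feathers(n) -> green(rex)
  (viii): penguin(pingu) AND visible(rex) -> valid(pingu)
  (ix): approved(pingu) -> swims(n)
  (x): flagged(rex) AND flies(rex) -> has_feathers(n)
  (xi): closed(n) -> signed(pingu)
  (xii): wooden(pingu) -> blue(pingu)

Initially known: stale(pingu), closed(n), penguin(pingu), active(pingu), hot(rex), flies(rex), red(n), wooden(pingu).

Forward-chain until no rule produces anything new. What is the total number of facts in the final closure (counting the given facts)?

20

Round 1: (i) [active(pingu) -> locked(n)]; (ii) [penguin(pingu) -> metal(pingu)]; (v) [stale(pingu) AND flies(rex) AND closed(n) -> cold(pingu)]; (vi) [red(n) -> approved(pingu)]; (xi) [closed(n) -> signed(pingu)]; (xii) [wooden(pingu) -> blue(pingu)]. Adds locked(n), metal(pingu), cold(pingu), approved(pingu), signed(pingu), blue(pingu).
Round 2: (ix) [approved(pingu) -> swims(n)]. Adds swims(n).
Round 3: (iii) [swims(n) AND locked(n) AND cold(pingu) -> flagged(rex)]. Adds flagged(rex).
Round 4: (x) [flagged(rex) AND flies(rex) -> has_feathers(n)]. Adds has_feathers(n).
Round 5: (vii) [has_feathers(n) -> green(rex)]. Adds green(rex).
Round 6: (iv) [green(rex) -> visible(rex)]. Adds visible(rex).
Round 7: (viii) [penguin(pingu) AND visible(rex) -> valid(pingu)]. Adds valid(pingu).
Closure: {active(pingu), approved(pingu), blue(pingu), closed(n), cold(pingu), flagged(rex), flies(rex), green(rex), has_feathers(n), hot(rex), locked(n), metal(pingu), penguin(pingu), red(n), signed(pingu), stale(pingu), swims(n), valid(pingu), visible(rex), wooden(pingu)} — 20 facts.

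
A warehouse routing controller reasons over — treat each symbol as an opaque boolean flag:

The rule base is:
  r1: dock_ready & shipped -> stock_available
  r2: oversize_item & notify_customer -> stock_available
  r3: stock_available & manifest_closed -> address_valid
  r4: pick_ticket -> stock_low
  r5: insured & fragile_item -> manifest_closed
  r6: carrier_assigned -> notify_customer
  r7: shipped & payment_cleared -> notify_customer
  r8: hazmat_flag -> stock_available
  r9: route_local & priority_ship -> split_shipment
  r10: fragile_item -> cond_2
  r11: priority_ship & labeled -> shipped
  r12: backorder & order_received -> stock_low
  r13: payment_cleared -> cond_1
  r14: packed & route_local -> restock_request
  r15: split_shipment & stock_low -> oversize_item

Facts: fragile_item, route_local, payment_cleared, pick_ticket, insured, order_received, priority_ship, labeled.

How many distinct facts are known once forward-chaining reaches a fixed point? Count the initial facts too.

[1] r4 [pick_ticket -> stock_low]; r5 [insured & fragile_item -> manifest_closed]; r9 [route_local & priority_ship -> split_shipment]; r10 [fragile_item -> cond_2]; r11 [priority_ship & labeled -> shipped]; r13 [payment_cleared -> cond_1]. ⇒ new: stock_low, manifest_closed, split_shipment, cond_2, shipped, cond_1.
[2] r7 [shipped & payment_cleared -> notify_customer]; r15 [split_shipment & stock_low -> oversize_item]. ⇒ new: notify_customer, oversize_item.
[3] r2 [oversize_item & notify_customer -> stock_available]. ⇒ new: stock_available.
[4] r3 [stock_available & manifest_closed -> address_valid]. ⇒ new: address_valid.
Closure: {address_valid, cond_1, cond_2, fragile_item, insured, labeled, manifest_closed, notify_customer, order_received, oversize_item, payment_cleared, pick_ticket, priority_ship, route_local, shipped, split_shipment, stock_available, stock_low} — 18 facts.

18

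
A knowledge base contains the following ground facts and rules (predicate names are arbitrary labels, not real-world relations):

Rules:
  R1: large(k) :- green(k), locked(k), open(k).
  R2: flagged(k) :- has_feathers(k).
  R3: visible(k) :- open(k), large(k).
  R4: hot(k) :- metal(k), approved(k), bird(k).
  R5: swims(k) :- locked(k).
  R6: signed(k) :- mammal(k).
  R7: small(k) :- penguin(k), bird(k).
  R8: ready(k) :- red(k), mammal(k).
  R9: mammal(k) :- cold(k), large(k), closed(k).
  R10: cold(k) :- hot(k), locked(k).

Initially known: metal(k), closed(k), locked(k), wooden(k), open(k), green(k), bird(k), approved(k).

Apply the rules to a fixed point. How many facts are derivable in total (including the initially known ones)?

Round 1: R1 [large(k) :- green(k), locked(k), open(k).]; R4 [hot(k) :- metal(k), approved(k), bird(k).]; R5 [swims(k) :- locked(k).]. Adds large(k), hot(k), swims(k).
Round 2: R3 [visible(k) :- open(k), large(k).]; R10 [cold(k) :- hot(k), locked(k).]. Adds visible(k), cold(k).
Round 3: R9 [mammal(k) :- cold(k), large(k), closed(k).]. Adds mammal(k).
Round 4: R6 [signed(k) :- mammal(k).]. Adds signed(k).
Closure: {approved(k), bird(k), closed(k), cold(k), green(k), hot(k), large(k), locked(k), mammal(k), metal(k), open(k), signed(k), swims(k), visible(k), wooden(k)} — 15 facts.

15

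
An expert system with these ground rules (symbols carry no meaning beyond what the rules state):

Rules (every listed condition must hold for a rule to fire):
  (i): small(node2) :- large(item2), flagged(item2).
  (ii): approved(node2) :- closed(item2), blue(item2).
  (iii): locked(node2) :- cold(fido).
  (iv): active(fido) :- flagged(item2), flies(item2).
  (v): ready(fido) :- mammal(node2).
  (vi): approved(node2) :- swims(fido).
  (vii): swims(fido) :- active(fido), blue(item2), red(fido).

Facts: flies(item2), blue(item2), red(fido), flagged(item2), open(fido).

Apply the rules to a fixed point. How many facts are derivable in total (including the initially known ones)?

8

[1] (iv) [active(fido) :- flagged(item2), flies(item2).]. ⇒ new: active(fido).
[2] (vii) [swims(fido) :- active(fido), blue(item2), red(fido).]. ⇒ new: swims(fido).
[3] (vi) [approved(node2) :- swims(fido).]. ⇒ new: approved(node2).
Closure: {active(fido), approved(node2), blue(item2), flagged(item2), flies(item2), open(fido), red(fido), swims(fido)} — 8 facts.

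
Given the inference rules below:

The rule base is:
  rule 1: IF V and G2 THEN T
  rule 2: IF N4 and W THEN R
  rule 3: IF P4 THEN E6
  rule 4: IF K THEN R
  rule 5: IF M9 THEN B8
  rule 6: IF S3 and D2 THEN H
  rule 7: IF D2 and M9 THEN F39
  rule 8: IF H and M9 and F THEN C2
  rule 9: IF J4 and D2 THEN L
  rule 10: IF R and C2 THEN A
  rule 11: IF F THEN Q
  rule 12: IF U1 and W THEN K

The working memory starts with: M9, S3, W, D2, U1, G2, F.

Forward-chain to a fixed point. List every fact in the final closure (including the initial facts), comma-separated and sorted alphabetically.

A, B8, C2, D2, F, F39, G2, H, K, M9, Q, R, S3, U1, W

Round 1 fires rule 5, rule 6, rule 7, rule 11, rule 12, giving B8, H, F39, Q, K.
Round 2 fires rule 4, rule 8, giving R, C2.
Round 3 fires rule 10, giving A.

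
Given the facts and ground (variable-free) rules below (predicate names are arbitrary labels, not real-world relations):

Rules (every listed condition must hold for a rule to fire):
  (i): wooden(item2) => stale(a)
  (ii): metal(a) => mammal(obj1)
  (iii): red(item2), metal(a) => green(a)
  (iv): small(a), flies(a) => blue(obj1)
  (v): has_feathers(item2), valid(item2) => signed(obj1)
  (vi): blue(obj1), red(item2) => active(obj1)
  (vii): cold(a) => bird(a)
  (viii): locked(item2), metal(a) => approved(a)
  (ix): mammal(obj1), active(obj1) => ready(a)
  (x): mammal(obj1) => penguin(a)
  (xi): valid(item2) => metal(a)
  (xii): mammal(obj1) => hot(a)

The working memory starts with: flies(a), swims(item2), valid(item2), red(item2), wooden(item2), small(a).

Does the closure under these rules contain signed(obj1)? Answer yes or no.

Round 1 fires (i), (iv), (xi), giving stale(a), blue(obj1), metal(a).
Round 2 fires (ii), (iii), (vi), giving mammal(obj1), green(a), active(obj1).
Round 3 fires (ix), (x), (xii), giving ready(a), penguin(a), hot(a).
Fixed point reached. signed(obj1) is concluded only by (v); (v) needs has_feathers(item2) (never derived).

no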